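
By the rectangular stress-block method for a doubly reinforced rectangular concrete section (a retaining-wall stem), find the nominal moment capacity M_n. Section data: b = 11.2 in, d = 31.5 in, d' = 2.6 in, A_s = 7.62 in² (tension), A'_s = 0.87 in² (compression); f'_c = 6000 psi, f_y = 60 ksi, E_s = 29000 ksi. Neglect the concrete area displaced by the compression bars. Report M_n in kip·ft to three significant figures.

M_n ≈ 1070 kip·ft

Assume both steels yield.
a = (A_s − A'_s) f_y/(0.85 f'_c b) = (7.62 − 0.87) × 60/(0.85 × 6 × 11.2) = 7.090 in.
c = a/β₁ = 7.090/0.75 = 9.453 in; ε'_s = 0.003(c − d')/c = 0.0022 ≥ ε_y = 0.0021, so the compression steel yields.
M_n = (A_s − A'_s) f_y (d − a/2) + A'_s f_y (d − d') = 405 × (31.5 − 3.545) + 52.2 × (31.5 − 2.6) = 11321.8 + 1508.6 = 12830.4 kip·in = 12830.4/12 = 1069.20 kip·ft.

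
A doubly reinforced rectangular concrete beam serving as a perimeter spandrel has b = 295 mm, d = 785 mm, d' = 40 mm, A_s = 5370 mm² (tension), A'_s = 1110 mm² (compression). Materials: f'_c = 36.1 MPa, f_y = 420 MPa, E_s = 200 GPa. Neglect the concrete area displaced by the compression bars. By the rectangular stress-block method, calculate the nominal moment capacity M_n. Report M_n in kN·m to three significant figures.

Assume both tension and compression steel yield.
Net tension couple steel: A_s − A'_s = 4260 mm².
a = (A_s − A'_s) f_y / (0.85 f'_c b) = 1789200/(0.85 × 36.1 × 295) = 197.66 mm.
c = a/β₁ = 197.66/0.792 = 249.57 mm; ε'_s = 0.003(c − d')/c = 0.0025 ≥ f_y/E_s = 0.0021, so compression steel does yield.
M_n = (A_s − A'_s) f_y (d − a/2) + A'_s f_y (d − d') = [1789200 × (785 − 98.83) + 466200 × (785 − 40)] × 10⁻⁶ = 1227.70 + 347.32 = 1575.02 kN·m.

M_n ≈ 1580 kN·m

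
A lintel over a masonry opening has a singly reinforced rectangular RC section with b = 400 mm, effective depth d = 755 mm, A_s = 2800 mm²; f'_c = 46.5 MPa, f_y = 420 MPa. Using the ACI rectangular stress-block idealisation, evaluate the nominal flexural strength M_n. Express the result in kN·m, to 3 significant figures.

T = A_s f_y = 2800 × 420 = 1176000 N = 1176 kN.
From C = T: a = T/(0.85 f'_c b) = 1176000/(0.85 × 46.5 × 400) = 74.38 mm.
M_n = T(d − a/2) = 1176 kN × (755 − 37.19) mm = 844.14 kN·m.

M_n ≈ 844 kN·m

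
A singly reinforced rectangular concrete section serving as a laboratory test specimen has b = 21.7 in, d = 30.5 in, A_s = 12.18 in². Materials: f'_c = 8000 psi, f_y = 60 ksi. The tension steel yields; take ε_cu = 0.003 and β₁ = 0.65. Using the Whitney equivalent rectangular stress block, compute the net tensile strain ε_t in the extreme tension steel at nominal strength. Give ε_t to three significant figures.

ε_t ≈ 0.00901

a = A_s f_y/(0.85 f'_c b) = 4.953 in.
β₁ = 0.65, so c = a/β₁ = 4.953/0.65 = 7.620 in.
From the linear strain diagram with ε_cu = 0.003: ε_t = 0.003 (d − c)/c = 0.003 × (30.5 − 7.620)/7.620 = 0.00901.
Since ε_t ≥ 0.005, the section is tension-controlled.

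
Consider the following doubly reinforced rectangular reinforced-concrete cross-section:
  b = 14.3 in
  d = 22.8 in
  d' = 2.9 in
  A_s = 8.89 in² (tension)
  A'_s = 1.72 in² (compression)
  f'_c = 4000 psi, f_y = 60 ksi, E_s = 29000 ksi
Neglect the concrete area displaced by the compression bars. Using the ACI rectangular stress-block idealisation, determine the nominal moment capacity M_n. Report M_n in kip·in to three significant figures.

M_n ≈ 9960 kip·in

Assume both steels yield.
a = (A_s − A'_s) f_y/(0.85 f'_c b) = (8.89 − 1.72) × 60/(0.85 × 4 × 14.3) = 8.848 in.
c = a/β₁ = 8.848/0.85 = 10.409 in; ε'_s = 0.003(c − d')/c = 0.0022 ≥ ε_y = 0.0021, so the compression steel yields.
M_n = (A_s − A'_s) f_y (d − a/2) + A'_s f_y (d − d') = 430.2 × (22.8 − 4.424) + 103.2 × (22.8 − 2.9) = 7905.4 + 2053.7 = 9959.1 kip·in.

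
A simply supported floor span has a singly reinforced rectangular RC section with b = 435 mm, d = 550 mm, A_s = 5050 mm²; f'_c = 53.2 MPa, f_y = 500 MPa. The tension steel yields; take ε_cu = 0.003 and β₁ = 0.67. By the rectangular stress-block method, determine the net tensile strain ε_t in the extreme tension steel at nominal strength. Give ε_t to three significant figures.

ε_t ≈ 0.00561

a = A_s f_y/(0.85 f'_c b) = 128.36 mm.
β₁ = 0.67, so c = a/β₁ = 128.36/0.67 = 191.58 mm.
From the linear strain diagram with ε_cu = 0.003: ε_t = 0.003 (d − c)/c = 0.003 × (550 − 191.58)/191.58 = 0.00561.
Since ε_t ≥ 0.005, the section is tension-controlled.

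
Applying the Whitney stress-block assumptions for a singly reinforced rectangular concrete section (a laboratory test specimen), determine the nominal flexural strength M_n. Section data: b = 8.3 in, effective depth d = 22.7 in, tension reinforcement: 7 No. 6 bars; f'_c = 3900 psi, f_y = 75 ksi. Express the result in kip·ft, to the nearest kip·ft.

A_s = 7 × 0.44 = 3.08 in².
T = A_s f_y = 3.08 × 75 = 231 kips.
a = T/(0.85 f'_c b) = 231/(0.85 × 3.9 × 8.3) = 8.396 in.
M_n = T(d − a/2) = 231 × (22.7 − 4.198) = 4274.0 kip·in = 4274.0/12 = 356.17 kip·ft.

M_n ≈ 356 kip·ft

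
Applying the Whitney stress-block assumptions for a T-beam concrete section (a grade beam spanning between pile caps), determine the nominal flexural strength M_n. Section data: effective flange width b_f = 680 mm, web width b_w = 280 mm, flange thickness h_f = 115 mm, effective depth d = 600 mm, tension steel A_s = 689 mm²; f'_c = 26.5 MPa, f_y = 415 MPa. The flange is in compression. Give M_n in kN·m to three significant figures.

M_n ≈ 169 kN·m

Tension: T = A_s f_y = 689 × 415 = 285935 N.
Try a within the flange: a = T/(0.85 f'_c b_f) = 285935/(0.85 × 26.5 × 680) = 18.67 mm.
Since a = 18.67 ≤ h_f = 115 mm, the stress block lies entirely in the flange; analyse as a rectangular beam of width b_f.
M_n = T(d − a/2) = 285935 × (600 − 9.335) = 168.89 × 10⁶ N·mm.
M_n = 168.89 kN·m.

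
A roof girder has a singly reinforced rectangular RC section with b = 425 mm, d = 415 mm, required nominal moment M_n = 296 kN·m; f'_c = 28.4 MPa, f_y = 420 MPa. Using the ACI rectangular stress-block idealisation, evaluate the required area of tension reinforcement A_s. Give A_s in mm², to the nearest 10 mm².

A_s ≈ 1870 mm²

With M_n = 0.85 f'_c a b (d − a/2), solve the quadratic for a:
a = d − √(d² − 2M_n/(0.85 f'_c b)) = 415 − √(415² − 2 × 296×10⁶/(0.85 × 28.4 × 425)) = 76.59 mm.
A_s = 0.85 f'_c a b / f_y = 0.85 × 28.4 × 76.59 × 425 / 420 = 1870.9 mm².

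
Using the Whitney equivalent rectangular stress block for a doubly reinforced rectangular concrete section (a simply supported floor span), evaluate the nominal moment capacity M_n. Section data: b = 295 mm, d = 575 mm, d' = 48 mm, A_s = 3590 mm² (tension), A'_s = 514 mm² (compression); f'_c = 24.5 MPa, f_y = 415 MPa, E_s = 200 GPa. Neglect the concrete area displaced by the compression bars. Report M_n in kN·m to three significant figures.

M_n ≈ 714 kN·m

Assume both tension and compression steel yield.
Net tension couple steel: A_s − A'_s = 3076 mm².
a = (A_s − A'_s) f_y / (0.85 f'_c b) = 1276540/(0.85 × 24.5 × 295) = 207.79 mm.
c = a/β₁ = 207.79/0.85 = 244.46 mm; ε'_s = 0.003(c − d')/c = 0.0024 ≥ f_y/E_s = 0.0021, so compression steel does yield.
M_n = (A_s − A'_s) f_y (d − a/2) + A'_s f_y (d − d') = [1276540 × (575 − 103.895) + 213310 × (575 − 48)] × 10⁻⁶ = 601.38 + 112.41 = 713.79 kN·m.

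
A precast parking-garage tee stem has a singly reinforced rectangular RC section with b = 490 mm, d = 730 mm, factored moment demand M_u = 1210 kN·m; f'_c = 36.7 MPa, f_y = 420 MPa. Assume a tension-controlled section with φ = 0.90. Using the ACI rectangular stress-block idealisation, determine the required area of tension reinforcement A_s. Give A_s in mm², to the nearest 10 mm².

A_s ≈ 4820 mm²

M_n = M_u/φ = 1210/0.90 = 1344.44 kN·m.
With M_n = 0.85 f'_c a b (d − a/2), solve the quadratic for a:
a = d − √(d² − 2M_n/(0.85 f'_c b)) = 730 − √(730² − 2 × 1344.44×10⁶/(0.85 × 36.7 × 490)) = 132.51 mm.
A_s = 0.85 f'_c a b / f_y = 0.85 × 36.7 × 132.51 × 490 / 420 = 4822.6 mm².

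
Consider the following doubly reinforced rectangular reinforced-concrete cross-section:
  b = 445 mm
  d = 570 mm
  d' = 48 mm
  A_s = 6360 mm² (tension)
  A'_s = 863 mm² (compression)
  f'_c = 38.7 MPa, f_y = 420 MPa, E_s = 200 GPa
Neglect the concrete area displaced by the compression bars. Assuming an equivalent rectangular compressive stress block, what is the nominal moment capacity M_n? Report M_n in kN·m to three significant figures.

Assume both tension and compression steel yield.
Net tension couple steel: A_s − A'_s = 5497 mm².
a = (A_s − A'_s) f_y / (0.85 f'_c b) = 2308740/(0.85 × 38.7 × 445) = 157.72 mm.
c = a/β₁ = 157.72/0.774 = 203.77 mm; ε'_s = 0.003(c − d')/c = 0.0023 ≥ f_y/E_s = 0.0021, so compression steel does yield.
M_n = (A_s − A'_s) f_y (d − a/2) + A'_s f_y (d − d') = [2308740 × (570 − 78.86) + 362460 × (570 − 48)] × 10⁻⁶ = 1133.91 + 189.20 = 1323.11 kN·m.

M_n ≈ 1320 kN·m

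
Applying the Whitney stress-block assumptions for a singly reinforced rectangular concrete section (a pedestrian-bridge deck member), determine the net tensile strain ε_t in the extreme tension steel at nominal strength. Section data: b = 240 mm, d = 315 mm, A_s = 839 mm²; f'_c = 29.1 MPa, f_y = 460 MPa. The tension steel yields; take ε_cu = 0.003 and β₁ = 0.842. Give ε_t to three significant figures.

ε_t ≈ 0.00924

a = A_s f_y/(0.85 f'_c b) = 65.01 mm.
β₁ = 0.842, so c = a/β₁ = 65.01/0.842 = 77.21 mm.
From the linear strain diagram with ε_cu = 0.003: ε_t = 0.003 (d − c)/c = 0.003 × (315 − 77.21)/77.21 = 0.00924.
Since ε_t ≥ 0.005, the section is tension-controlled.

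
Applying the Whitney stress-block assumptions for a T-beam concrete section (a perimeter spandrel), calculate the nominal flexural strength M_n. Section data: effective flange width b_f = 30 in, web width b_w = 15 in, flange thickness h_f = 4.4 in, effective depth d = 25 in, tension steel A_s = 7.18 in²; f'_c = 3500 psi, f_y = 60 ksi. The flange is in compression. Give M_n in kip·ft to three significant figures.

M_n ≈ 810 kip·ft

Tension: T = A_s f_y = 7.18 × 60 = 430.8 kips.
Try a within the flange: a = T/(0.85 f'_c b_f) = 430.8/(0.85 × 3.5 × 30) = 4.827 in.
a = 4.827 > h_f = 4.4 in: the block extends into the web. Split into flange-overhang and web parts.
C_f = 0.85 f'_c (b_f − b_w) h_f = 0.85 × 3.5 × (30 − 15) × 4.4 = 196.4 kips.
Remaining web compression depth: a_w = (T − C_f)/(0.85 f'_c b_w) = (430.8 − 196.4)/(0.85 × 3.5 × 15) = 5.253 in.
M_n = C_f(d − h_f/2) + (T − C_f)(d − a_w/2) = 196.4 × (25 − 2.2) + 234.4 × (25 − 2.6265) = 4477.9 + 5244.3 = 9722.2 kip·in.
M_n = 9722.2/12 = 810.18 kip·ft.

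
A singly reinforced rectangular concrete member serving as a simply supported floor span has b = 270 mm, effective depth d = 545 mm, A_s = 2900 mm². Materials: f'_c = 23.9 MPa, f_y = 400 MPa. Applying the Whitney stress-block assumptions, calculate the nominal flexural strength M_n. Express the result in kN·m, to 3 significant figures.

M_n ≈ 510 kN·m

T = A_s f_y = 2900 × 400 = 1160000 N = 1160 kN.
From C = T: a = T/(0.85 f'_c b) = 1160000/(0.85 × 23.9 × 270) = 211.48 mm.
M_n = T(d − a/2) = 1160 kN × (545 − 105.74) mm = 509.54 kN·m.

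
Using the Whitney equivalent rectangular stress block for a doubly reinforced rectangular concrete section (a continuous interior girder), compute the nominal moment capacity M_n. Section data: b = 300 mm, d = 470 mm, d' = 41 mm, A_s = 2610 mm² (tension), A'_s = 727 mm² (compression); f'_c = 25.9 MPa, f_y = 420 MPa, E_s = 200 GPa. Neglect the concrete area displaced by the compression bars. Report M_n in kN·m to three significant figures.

M_n ≈ 455 kN·m

Assume both tension and compression steel yield.
Net tension couple steel: A_s − A'_s = 1883 mm².
a = (A_s − A'_s) f_y / (0.85 f'_c b) = 790860/(0.85 × 25.9 × 300) = 119.75 mm.
c = a/β₁ = 119.75/0.85 = 140.88 mm; ε'_s = 0.003(c − d')/c = 0.0021 ≥ f_y/E_s = 0.0021, so compression steel does yield.
M_n = (A_s − A'_s) f_y (d − a/2) + A'_s f_y (d − d') = [790860 × (470 − 59.875) + 305340 × (470 − 41)] × 10⁻⁶ = 324.35 + 130.99 = 455.34 kN·m.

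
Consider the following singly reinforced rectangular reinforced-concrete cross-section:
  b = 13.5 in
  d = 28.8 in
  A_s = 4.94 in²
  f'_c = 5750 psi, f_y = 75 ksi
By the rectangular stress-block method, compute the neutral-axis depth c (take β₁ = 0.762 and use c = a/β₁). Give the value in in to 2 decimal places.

c ≈ 7.37 in

T = A_s f_y = 4.94 × 75 = 370.5 kips.
a = T/(0.85 f'_c b) = 370.5/(0.85 × 5.75 × 13.5) = 5.6152 in.
With β₁ = 0.762, c = a/β₁ = 5.6152/0.762 = 7.37 in.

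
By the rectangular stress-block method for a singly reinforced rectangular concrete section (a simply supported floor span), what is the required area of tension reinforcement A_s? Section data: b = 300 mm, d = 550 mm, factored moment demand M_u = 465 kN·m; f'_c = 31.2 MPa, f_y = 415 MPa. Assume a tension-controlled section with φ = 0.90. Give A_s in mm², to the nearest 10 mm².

M_n = M_u/φ = 465/0.90 = 516.667 kN·m.
With M_n = 0.85 f'_c a b (d − a/2), solve the quadratic for a:
a = d − √(d² − 2M_n/(0.85 f'_c b)) = 550 − √(550² − 2 × 516.667×10⁶/(0.85 × 31.2 × 300)) = 134.53 mm.
A_s = 0.85 f'_c a b / f_y = 0.85 × 31.2 × 134.53 × 300 / 415 = 2579.1 mm².

A_s ≈ 2580 mm²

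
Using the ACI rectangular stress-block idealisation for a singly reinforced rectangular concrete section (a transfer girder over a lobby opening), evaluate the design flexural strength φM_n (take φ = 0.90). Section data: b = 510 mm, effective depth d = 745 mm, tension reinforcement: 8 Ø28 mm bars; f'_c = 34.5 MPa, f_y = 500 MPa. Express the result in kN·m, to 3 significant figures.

φM_n ≈ 1470 kN·m

A_s = 8 × 616 = 4928 mm².
T = A_s f_y = 4928 × 500 = 2464000 N = 2464 kN.
From C = T: a = T/(0.85 f'_c b) = 2464000/(0.85 × 34.5 × 510) = 164.75 mm.
M_n = T(d − a/2) = 2464 kN × (745 − 82.375) mm = 1632.71 kN·m.
φM_n = 0.90 × 1632.71 = 1469.44 kN·m.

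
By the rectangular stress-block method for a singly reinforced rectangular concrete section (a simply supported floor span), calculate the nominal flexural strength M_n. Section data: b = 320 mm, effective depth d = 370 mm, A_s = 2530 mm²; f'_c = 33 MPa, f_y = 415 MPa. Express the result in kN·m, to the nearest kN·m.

T = A_s f_y = 2530 × 415 = 1049950 N = 1049.95 kN.
From C = T: a = T/(0.85 f'_c b) = 1049950/(0.85 × 33 × 320) = 116.97 mm.
M_n = T(d − a/2) = 1049.95 kN × (370 − 58.485) mm = 327.08 kN·m.

M_n ≈ 327 kN·m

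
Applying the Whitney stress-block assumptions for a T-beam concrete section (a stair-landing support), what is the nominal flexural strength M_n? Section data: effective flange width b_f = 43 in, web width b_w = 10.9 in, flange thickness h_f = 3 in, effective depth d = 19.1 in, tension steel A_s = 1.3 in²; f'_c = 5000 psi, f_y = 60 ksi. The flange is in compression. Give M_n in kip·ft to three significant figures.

Tension: T = A_s f_y = 1.3 × 60 = 78 kips.
Try a within the flange: a = T/(0.85 f'_c b_f) = 78/(0.85 × 5 × 43) = 0.427 in.
Since a = 0.427 ≤ h_f = 3 in, the stress block lies entirely in the flange; analyse as a rectangular beam of width b_f.
M_n = T(d − a/2) = 78 × (19.1 − 0.2135) = 1473.1 kip·in.
M_n = 1473.1/12 = 122.76 kip·ft.

M_n ≈ 123 kip·ft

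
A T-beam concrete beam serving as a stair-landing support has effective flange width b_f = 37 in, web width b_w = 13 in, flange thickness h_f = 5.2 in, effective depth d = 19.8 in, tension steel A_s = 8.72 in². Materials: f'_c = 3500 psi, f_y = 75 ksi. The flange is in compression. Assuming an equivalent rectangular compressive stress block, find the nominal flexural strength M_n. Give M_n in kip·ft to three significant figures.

M_n ≈ 913 kip·ft

Tension: T = A_s f_y = 8.72 × 75 = 654 kips.
Try a within the flange: a = T/(0.85 f'_c b_f) = 654/(0.85 × 3.5 × 37) = 5.941 in.
a = 5.941 > h_f = 5.2 in: the block extends into the web. Split into flange-overhang and web parts.
C_f = 0.85 f'_c (b_f − b_w) h_f = 0.85 × 3.5 × (37 − 13) × 5.2 = 371.3 kips.
Remaining web compression depth: a_w = (T − C_f)/(0.85 f'_c b_w) = (654 − 371.3)/(0.85 × 3.5 × 13) = 7.310 in.
M_n = C_f(d − h_f/2) + (T − C_f)(d − a_w/2) = 371.3 × (19.8 − 2.6) + 282.7 × (19.8 − 3.655) = 6386.4 + 4564.2 = 10950.6 kip·in.
M_n = 10950.6/12 = 912.55 kip·ft.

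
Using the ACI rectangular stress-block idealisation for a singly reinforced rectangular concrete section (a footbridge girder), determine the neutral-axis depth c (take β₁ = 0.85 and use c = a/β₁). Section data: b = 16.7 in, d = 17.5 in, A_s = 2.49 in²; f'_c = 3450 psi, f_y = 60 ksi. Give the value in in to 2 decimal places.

c ≈ 3.59 in

T = A_s f_y = 2.49 × 60 = 149.4 kips.
a = T/(0.85 f'_c b) = 149.4/(0.85 × 3.45 × 16.7) = 3.0507 in.
With β₁ = 0.85, c = a/β₁ = 3.0507/0.85 = 3.59 in.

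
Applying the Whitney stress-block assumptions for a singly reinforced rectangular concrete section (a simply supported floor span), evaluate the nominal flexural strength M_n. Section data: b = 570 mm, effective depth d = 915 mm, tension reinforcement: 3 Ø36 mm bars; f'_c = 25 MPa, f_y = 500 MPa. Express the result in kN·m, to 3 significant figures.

A_s = 3 × 1018 = 3054 mm².
T = A_s f_y = 3054 × 500 = 1527000 N = 1527 kN.
From C = T: a = T/(0.85 f'_c b) = 1527000/(0.85 × 25 × 570) = 126.07 mm.
M_n = T(d − a/2) = 1527 kN × (915 − 63.035) mm = 1300.95 kN·m.

M_n ≈ 1300 kN·m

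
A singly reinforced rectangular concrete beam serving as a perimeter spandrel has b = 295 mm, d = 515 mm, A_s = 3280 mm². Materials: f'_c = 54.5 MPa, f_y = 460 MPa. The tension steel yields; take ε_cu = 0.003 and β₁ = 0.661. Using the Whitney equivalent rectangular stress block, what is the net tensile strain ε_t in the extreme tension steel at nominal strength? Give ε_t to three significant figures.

ε_t ≈ 0.00625

a = A_s f_y/(0.85 f'_c b) = 110.41 mm.
β₁ = 0.661, so c = a/β₁ = 110.41/0.661 = 167.03 mm.
From the linear strain diagram with ε_cu = 0.003: ε_t = 0.003 (d − c)/c = 0.003 × (515 − 167.03)/167.03 = 0.00625.
Since ε_t ≥ 0.005, the section is tension-controlled.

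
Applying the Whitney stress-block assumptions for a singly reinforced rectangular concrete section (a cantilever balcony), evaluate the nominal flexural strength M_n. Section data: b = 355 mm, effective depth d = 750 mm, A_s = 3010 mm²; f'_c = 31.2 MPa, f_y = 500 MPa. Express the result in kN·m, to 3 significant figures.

T = A_s f_y = 3010 × 500 = 1505000 N = 1505 kN.
From C = T: a = T/(0.85 f'_c b) = 1505000/(0.85 × 31.2 × 355) = 159.86 mm.
M_n = T(d − a/2) = 1505 kN × (750 − 79.93) mm = 1008.46 kN·m.

M_n ≈ 1010 kN·m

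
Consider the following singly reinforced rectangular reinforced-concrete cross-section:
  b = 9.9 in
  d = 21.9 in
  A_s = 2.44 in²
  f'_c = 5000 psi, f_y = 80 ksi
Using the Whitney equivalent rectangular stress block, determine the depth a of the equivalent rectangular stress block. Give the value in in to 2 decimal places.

a ≈ 4.64 in

T = A_s f_y = 2.44 × 80 = 195.2 kips.
a = T/(0.85 f'_c b) = 195.2/(0.85 × 5 × 9.9) = 4.64 in.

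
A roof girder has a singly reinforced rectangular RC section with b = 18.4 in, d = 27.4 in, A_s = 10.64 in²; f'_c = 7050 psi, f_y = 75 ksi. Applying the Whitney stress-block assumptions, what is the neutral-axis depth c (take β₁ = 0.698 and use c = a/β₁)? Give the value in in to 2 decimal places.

c ≈ 10.37 in

T = A_s f_y = 10.64 × 75 = 798 kips.
a = T/(0.85 f'_c b) = 798/(0.85 × 7.05 × 18.4) = 7.2373 in.
With β₁ = 0.698, c = a/β₁ = 7.2373/0.698 = 10.37 in.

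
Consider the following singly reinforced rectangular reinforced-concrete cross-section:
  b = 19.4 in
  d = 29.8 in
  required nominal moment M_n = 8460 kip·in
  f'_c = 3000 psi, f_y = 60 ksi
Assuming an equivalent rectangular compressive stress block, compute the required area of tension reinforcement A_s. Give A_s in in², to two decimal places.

From M_n = 0.85 f'_c a b (d − a/2):
a = d − √(d² − 2M_n/(0.85 f'_c b)) = 29.8 − √(29.8² − 2 × 8460/(0.85 × 3 × 19.4)) = 6.433 in.
A_s = 0.85 f'_c a b / f_y = 0.85 × 3 × 6.433 × 19.4 / 60 = 5.304 in².

A_s ≈ 5.30 in²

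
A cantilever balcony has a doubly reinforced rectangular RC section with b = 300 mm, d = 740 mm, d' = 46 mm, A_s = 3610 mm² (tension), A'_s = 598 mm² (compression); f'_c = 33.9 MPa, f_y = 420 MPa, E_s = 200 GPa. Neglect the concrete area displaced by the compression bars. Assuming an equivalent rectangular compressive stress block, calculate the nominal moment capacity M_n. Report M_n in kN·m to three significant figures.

Assume both tension and compression steel yield.
Net tension couple steel: A_s − A'_s = 3012 mm².
a = (A_s − A'_s) f_y / (0.85 f'_c b) = 1265040/(0.85 × 33.9 × 300) = 146.34 mm.
c = a/β₁ = 146.34/0.808 = 181.11 mm; ε'_s = 0.003(c − d')/c = 0.0022 ≥ f_y/E_s = 0.0021, so compression steel does yield.
M_n = (A_s − A'_s) f_y (d − a/2) + A'_s f_y (d − d') = [1265040 × (740 − 73.17) + 251160 × (740 − 46)] × 10⁻⁶ = 843.57 + 174.31 = 1017.88 kN·m.

M_n ≈ 1020 kN·m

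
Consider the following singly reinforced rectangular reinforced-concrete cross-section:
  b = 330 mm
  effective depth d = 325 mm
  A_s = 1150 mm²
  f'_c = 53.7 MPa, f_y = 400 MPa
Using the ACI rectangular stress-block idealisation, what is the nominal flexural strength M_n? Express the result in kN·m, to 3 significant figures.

M_n ≈ 142 kN·m

T = A_s f_y = 1150 × 400 = 460000 N = 460 kN.
From C = T: a = T/(0.85 f'_c b) = 460000/(0.85 × 53.7 × 330) = 30.54 mm.
M_n = T(d − a/2) = 460 kN × (325 − 15.27) mm = 142.48 kN·m.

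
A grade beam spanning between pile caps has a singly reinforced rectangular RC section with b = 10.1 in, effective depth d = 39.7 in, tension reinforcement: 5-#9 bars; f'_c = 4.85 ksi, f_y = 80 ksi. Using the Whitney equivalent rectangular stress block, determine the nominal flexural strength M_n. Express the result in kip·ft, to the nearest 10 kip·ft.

A_s = 5 × 1 = 5 in².
T = A_s f_y = 5 × 80 = 400 kips.
a = T/(0.85 f'_c b) = 400/(0.85 × 4.85 × 10.1) = 9.607 in.
M_n = T(d − a/2) = 400 × (39.7 − 4.8035) = 13958.6 kip·in = 13958.6/12 = 1163.22 kip·ft.

M_n ≈ 1160 kip·ft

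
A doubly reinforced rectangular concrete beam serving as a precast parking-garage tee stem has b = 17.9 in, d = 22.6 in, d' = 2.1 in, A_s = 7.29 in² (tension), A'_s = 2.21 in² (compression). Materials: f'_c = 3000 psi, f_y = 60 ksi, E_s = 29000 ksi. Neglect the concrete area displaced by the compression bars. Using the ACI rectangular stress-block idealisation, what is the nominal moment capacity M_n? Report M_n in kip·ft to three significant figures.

M_n ≈ 716 kip·ft

Assume both steels yield.
a = (A_s − A'_s) f_y/(0.85 f'_c b) = (7.29 − 2.21) × 60/(0.85 × 3 × 17.9) = 6.678 in.
c = a/β₁ = 6.678/0.85 = 7.856 in; ε'_s = 0.003(c − d')/c = 0.0022 ≥ ε_y = 0.0021, so the compression steel yields.
M_n = (A_s − A'_s) f_y (d − a/2) + A'_s f_y (d − d') = 304.8 × (22.6 − 3.339) + 132.6 × (22.6 − 2.1) = 5870.8 + 2718.3 = 8589.1 kip·in = 8589.1/12 = 715.76 kip·ft.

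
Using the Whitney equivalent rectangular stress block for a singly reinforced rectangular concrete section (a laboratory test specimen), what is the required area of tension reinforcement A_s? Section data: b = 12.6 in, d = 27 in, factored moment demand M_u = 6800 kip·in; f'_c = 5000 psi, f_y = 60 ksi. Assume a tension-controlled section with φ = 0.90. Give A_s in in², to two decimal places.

A_s ≈ 5.23 in²

M_n = M_u/φ = 6800/0.90 = 7555.56 kip·in.
From M_n = 0.85 f'_c a b (d − a/2):
a = d − √(d² − 2M_n/(0.85 f'_c b)) = 27 − √(27² − 2 × 7555.56/(0.85 × 5 × 12.6)) = 5.862 in.
A_s = 0.85 f'_c a b / f_y = 0.85 × 5 × 5.862 × 12.6 / 60 = 5.232 in².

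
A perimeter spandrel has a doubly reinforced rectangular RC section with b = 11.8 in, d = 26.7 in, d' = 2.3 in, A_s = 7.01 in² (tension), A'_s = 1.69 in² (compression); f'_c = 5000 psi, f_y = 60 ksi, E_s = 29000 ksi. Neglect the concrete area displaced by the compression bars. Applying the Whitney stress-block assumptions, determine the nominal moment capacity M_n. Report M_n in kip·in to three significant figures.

M_n ≈ 9980 kip·in

Assume both steels yield.
a = (A_s − A'_s) f_y/(0.85 f'_c b) = (7.01 − 1.69) × 60/(0.85 × 5 × 11.8) = 6.365 in.
c = a/β₁ = 6.365/0.8 = 7.956 in; ε'_s = 0.003(c − d')/c = 0.0021 ≥ ε_y = 0.0021, so the compression steel yields.
M_n = (A_s − A'_s) f_y (d − a/2) + A'_s f_y (d − d') = 319.2 × (26.7 − 3.1825) + 101.4 × (26.7 − 2.3) = 7506.8 + 2474.2 = 9981.0 kip·in.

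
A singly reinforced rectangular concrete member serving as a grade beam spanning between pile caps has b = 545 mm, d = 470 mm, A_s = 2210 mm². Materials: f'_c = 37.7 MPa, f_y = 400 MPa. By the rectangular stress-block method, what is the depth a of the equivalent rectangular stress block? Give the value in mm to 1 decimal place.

T = A_s f_y = 2210 × 400 = 884000 N = 884 kN.
Setting C = 0.85 f'_c a b equal to T: a = 884000/(0.85 × 37.7 × 545) = 50.6 mm.

a ≈ 50.6 mm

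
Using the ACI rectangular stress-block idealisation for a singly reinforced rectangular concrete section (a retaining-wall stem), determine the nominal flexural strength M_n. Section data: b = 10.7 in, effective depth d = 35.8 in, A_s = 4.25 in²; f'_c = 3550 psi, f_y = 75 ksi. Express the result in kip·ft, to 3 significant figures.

M_n ≈ 820 kip·ft

T = A_s f_y = 4.25 × 75 = 318.75 kips.
a = T/(0.85 f'_c b) = 318.75/(0.85 × 3.55 × 10.7) = 9.872 in.
M_n = T(d − a/2) = 318.75 × (35.8 − 4.936) = 9837.9 kip·in = 9837.9/12 = 819.83 kip·ft.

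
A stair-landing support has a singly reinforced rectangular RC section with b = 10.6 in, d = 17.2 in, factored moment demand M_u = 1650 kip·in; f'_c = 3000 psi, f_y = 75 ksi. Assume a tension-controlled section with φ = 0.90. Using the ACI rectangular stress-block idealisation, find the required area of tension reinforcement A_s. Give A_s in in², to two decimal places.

M_n = M_u/φ = 1650/0.90 = 1833.33 kip·in.
From M_n = 0.85 f'_c a b (d − a/2):
a = d − √(d² − 2M_n/(0.85 f'_c b)) = 17.2 − √(17.2² − 2 × 1833.33/(0.85 × 3 × 10.6)) = 4.543 in.
A_s = 0.85 f'_c a b / f_y = 0.85 × 3 × 4.543 × 10.6 / 75 = 1.637 in².

A_s ≈ 1.64 in²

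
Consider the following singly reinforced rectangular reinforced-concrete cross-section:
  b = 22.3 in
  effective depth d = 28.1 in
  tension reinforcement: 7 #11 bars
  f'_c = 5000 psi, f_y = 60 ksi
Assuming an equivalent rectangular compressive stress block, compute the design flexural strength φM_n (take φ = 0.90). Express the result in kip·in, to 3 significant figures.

φM_n ≈ 14500 kip·in

A_s = 7 × 1.56 = 10.92 in².
T = A_s f_y = 10.92 × 60 = 655.2 kips.
a = T/(0.85 f'_c b) = 655.2/(0.85 × 5 × 22.3) = 6.913 in.
M_n = T(d − a/2) = 655.2 × (28.1 − 3.4565) = 16146.4 kip·in.
φM_n = 0.90 × 16146.4 = 14531.8 kip·in.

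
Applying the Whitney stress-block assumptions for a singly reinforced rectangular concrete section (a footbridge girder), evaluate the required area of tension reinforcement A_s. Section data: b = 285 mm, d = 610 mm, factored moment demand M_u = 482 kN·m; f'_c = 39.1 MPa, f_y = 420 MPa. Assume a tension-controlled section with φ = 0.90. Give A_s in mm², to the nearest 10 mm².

M_n = M_u/φ = 482/0.90 = 535.556 kN·m.
With M_n = 0.85 f'_c a b (d − a/2), solve the quadratic for a:
a = d − √(d² − 2M_n/(0.85 f'_c b)) = 610 − √(610² − 2 × 535.556×10⁶/(0.85 × 39.1 × 285)) = 101.06 mm.
A_s = 0.85 f'_c a b / f_y = 0.85 × 39.1 × 101.06 × 285 / 420 = 2279.1 mm².

A_s ≈ 2280 mm²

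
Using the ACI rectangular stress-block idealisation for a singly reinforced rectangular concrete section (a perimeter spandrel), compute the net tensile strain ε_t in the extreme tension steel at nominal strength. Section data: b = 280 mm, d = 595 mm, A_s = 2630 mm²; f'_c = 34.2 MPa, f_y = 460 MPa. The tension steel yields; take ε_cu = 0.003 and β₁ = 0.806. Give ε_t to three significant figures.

a = A_s f_y/(0.85 f'_c b) = 148.63 mm.
β₁ = 0.806, so c = a/β₁ = 148.63/0.806 = 184.40 mm.
From the linear strain diagram with ε_cu = 0.003: ε_t = 0.003 (d − c)/c = 0.003 × (595 − 184.40)/184.40 = 0.00668.
Since ε_t ≥ 0.005, the section is tension-controlled.

ε_t ≈ 0.00668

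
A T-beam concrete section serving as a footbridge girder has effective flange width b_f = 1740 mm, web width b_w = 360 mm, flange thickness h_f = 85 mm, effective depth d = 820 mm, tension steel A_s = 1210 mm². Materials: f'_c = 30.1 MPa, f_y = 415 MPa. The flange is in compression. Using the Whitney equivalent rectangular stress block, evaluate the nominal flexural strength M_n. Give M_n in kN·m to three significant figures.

Tension: T = A_s f_y = 1210 × 415 = 502150 N.
Try a within the flange: a = T/(0.85 f'_c b_f) = 502150/(0.85 × 30.1 × 1740) = 11.28 mm.
Since a = 11.28 ≤ h_f = 85 mm, the stress block lies entirely in the flange; analyse as a rectangular beam of width b_f.
M_n = T(d − a/2) = 502150 × (820 − 5.64) = 408.93 × 10⁶ N·mm.
M_n = 408.93 kN·m.

M_n ≈ 409 kN·m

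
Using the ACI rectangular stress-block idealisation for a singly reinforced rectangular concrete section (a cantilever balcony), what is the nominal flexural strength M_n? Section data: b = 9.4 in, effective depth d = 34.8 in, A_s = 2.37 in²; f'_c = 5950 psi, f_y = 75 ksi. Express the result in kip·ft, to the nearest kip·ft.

T = A_s f_y = 2.37 × 75 = 177.75 kips.
a = T/(0.85 f'_c b) = 177.75/(0.85 × 5.95 × 9.4) = 3.739 in.
M_n = T(d − a/2) = 177.75 × (34.8 − 1.8695) = 5853.4 kip·in = 5853.4/12 = 487.78 kip·ft.

M_n ≈ 488 kip·ft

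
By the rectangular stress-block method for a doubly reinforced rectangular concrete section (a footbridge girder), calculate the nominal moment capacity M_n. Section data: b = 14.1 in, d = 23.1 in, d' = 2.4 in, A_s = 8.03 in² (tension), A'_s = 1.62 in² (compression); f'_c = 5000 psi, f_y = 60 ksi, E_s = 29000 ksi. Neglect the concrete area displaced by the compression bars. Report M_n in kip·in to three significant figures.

M_n ≈ 9660 kip·in

Assume both steels yield.
a = (A_s − A'_s) f_y/(0.85 f'_c b) = (8.03 − 1.62) × 60/(0.85 × 5 × 14.1) = 6.418 in.
c = a/β₁ = 6.418/0.8 = 8.023 in; ε'_s = 0.003(c − d')/c = 0.0021 ≥ ε_y = 0.0021, so the compression steel yields.
M_n = (A_s − A'_s) f_y (d − a/2) + A'_s f_y (d − d') = 384.6 × (23.1 − 3.209) + 97.2 × (23.1 − 2.4) = 7650.1 + 2012.0 = 9662.1 kip·in.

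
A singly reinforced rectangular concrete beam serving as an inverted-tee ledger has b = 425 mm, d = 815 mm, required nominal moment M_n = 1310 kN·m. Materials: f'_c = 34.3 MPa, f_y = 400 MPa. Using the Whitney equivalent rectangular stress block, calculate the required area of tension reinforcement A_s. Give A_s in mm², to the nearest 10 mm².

With M_n = 0.85 f'_c a b (d − a/2), solve the quadratic for a:
a = d − √(d² − 2M_n/(0.85 f'_c b)) = 815 − √(815² − 2 × 1310×10⁶/(0.85 × 34.3 × 425)) = 142.11 mm.
A_s = 0.85 f'_c a b / f_y = 0.85 × 34.3 × 142.11 × 425 / 400 = 4402.2 mm².

A_s ≈ 4400 mm²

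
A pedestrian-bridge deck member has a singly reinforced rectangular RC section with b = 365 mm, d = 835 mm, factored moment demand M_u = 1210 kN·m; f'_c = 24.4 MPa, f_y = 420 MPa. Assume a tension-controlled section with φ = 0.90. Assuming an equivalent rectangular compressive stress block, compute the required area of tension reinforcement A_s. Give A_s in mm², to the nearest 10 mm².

A_s ≈ 4510 mm²

M_n = M_u/φ = 1210/0.90 = 1344.44 kN·m.
With M_n = 0.85 f'_c a b (d − a/2), solve the quadratic for a:
a = d − √(d² − 2M_n/(0.85 f'_c b)) = 835 − √(835² − 2 × 1344.44×10⁶/(0.85 × 24.4 × 365)) = 250.17 mm.
A_s = 0.85 f'_c a b / f_y = 0.85 × 24.4 × 250.17 × 365 / 420 = 4509.1 mm².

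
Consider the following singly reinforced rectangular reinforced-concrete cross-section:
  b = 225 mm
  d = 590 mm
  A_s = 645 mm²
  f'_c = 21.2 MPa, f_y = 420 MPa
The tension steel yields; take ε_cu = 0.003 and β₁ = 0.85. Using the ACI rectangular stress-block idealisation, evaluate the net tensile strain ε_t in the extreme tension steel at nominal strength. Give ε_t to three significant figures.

a = A_s f_y/(0.85 f'_c b) = 66.81 mm.
β₁ = 0.85, so c = a/β₁ = 66.81/0.85 = 78.60 mm.
From the linear strain diagram with ε_cu = 0.003: ε_t = 0.003 (d − c)/c = 0.003 × (590 − 78.60)/78.60 = 0.0195.
Since ε_t ≥ 0.005, the section is tension-controlled.

ε_t ≈ 0.0195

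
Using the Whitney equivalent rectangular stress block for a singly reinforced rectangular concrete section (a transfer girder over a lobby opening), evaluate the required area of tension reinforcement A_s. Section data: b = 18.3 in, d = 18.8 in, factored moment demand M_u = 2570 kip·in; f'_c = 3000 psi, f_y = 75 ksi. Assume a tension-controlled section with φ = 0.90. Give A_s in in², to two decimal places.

M_n = M_u/φ = 2570/0.90 = 2855.56 kip·in.
From M_n = 0.85 f'_c a b (d − a/2):
a = d − √(d² − 2M_n/(0.85 f'_c b)) = 18.8 − √(18.8² − 2 × 2855.56/(0.85 × 3 × 18.3)) = 3.600 in.
A_s = 0.85 f'_c a b / f_y = 0.85 × 3 × 3.600 × 18.3 / 75 = 2.240 in².

A_s ≈ 2.24 in²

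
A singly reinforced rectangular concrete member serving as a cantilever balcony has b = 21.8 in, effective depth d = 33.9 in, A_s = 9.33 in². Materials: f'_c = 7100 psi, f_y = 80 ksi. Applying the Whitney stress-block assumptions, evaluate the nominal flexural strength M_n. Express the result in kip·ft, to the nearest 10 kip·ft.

M_n ≈ 1930 kip·ft

T = A_s f_y = 9.33 × 80 = 746.4 kips.
a = T/(0.85 f'_c b) = 746.4/(0.85 × 7.1 × 21.8) = 5.673 in.
M_n = T(d − a/2) = 746.4 × (33.9 − 2.8365) = 23185.8 kip·in = 23185.8/12 = 1932.15 kip·ft.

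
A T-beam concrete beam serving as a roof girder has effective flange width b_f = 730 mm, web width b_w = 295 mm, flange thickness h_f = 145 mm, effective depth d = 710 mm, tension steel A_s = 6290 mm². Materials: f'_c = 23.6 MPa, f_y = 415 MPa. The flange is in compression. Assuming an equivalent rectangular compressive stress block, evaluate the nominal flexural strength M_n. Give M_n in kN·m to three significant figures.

M_n ≈ 1610 kN·m

Tension: T = A_s f_y = 6290 × 415 = 2610350 N.
Try a within the flange: a = T/(0.85 f'_c b_f) = 2610350/(0.85 × 23.6 × 730) = 178.26 mm.
a = 178.26 > h_f = 145 mm: the block extends into the web. Split into flange-overhang and web parts.
C_f = 0.85 f'_c (b_f − b_w) h_f = 0.85 × 23.6 × (730 − 295) × 145 = 1265285 N.
Remaining web compression depth: a_w = (T − C_f)/(0.85 f'_c b_w) = (2610350 − 1265285)/(0.85 × 23.6 × 295) = 227.30 mm.
M_n = C_f(d − h_f/2) + (T − C_f)(d − a_w/2) = 1265285 × (710 − 72.5) + 1345065 × (710 − 113.65) = 806.62 + 802.13 = 1608.75 × 10⁶ N·mm.
M_n = 1608.75 kN·m.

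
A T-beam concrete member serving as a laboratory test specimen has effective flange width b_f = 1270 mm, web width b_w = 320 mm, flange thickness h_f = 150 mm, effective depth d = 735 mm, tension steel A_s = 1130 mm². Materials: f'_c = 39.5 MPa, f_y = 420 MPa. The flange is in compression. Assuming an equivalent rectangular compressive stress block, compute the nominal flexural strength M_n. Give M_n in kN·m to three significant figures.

M_n ≈ 346 kN·m

Tension: T = A_s f_y = 1130 × 420 = 474600 N.
Try a within the flange: a = T/(0.85 f'_c b_f) = 474600/(0.85 × 39.5 × 1270) = 11.13 mm.
Since a = 11.13 ≤ h_f = 150 mm, the stress block lies entirely in the flange; analyse as a rectangular beam of width b_f.
M_n = T(d − a/2) = 474600 × (735 − 5.565) = 346.19 × 10⁶ N·mm.
M_n = 346.19 kN·m.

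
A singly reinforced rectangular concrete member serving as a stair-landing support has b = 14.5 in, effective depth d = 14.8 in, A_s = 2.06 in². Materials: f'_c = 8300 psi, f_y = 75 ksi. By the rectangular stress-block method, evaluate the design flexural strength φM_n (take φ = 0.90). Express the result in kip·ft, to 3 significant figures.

T = A_s f_y = 2.06 × 75 = 154.5 kips.
a = T/(0.85 f'_c b) = 154.5/(0.85 × 8.3 × 14.5) = 1.510 in.
M_n = T(d − a/2) = 154.5 × (14.8 − 0.755) = 2170.0 kip·in = 2170.0/12 = 180.83 kip·ft.
φM_n = 0.90 × 180.83 = 162.75 kip·ft.

φM_n ≈ 163 kip·ft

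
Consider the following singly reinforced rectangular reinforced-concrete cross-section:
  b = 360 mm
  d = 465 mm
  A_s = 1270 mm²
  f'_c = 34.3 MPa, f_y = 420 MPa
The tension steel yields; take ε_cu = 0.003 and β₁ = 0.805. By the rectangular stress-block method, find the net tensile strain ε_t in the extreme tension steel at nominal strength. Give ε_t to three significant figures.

a = A_s f_y/(0.85 f'_c b) = 50.82 mm.
β₁ = 0.805, so c = a/β₁ = 50.82/0.805 = 63.13 mm.
From the linear strain diagram with ε_cu = 0.003: ε_t = 0.003 (d − c)/c = 0.003 × (465 − 63.13)/63.13 = 0.0191.
Since ε_t ≥ 0.005, the section is tension-controlled.

ε_t ≈ 0.0191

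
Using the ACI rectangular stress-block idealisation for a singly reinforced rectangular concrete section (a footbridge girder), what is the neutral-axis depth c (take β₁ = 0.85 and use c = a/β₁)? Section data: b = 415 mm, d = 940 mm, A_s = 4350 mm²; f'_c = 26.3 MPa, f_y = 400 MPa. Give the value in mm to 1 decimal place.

c ≈ 220.7 mm

T = A_s f_y = 4350 × 400 = 1740000 N = 1740 kN.
Setting C = 0.85 f'_c a b equal to T: a = 1740000/(0.85 × 26.3 × 415) = 187.554 mm.
With β₁ = 0.85, c = a/β₁ = 187.554/0.85 = 220.7 mm.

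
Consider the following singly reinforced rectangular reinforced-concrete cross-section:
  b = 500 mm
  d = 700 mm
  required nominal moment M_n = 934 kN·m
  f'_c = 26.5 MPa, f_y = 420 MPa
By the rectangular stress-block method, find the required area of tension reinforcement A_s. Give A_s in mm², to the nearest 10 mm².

A_s ≈ 3500 mm²

With M_n = 0.85 f'_c a b (d − a/2), solve the quadratic for a:
a = d − √(d² − 2M_n/(0.85 f'_c b)) = 700 − √(700² − 2 × 934×10⁶/(0.85 × 26.5 × 500)) = 130.67 mm.
A_s = 0.85 f'_c a b / f_y = 0.85 × 26.5 × 130.67 × 500 / 420 = 3504.0 mm².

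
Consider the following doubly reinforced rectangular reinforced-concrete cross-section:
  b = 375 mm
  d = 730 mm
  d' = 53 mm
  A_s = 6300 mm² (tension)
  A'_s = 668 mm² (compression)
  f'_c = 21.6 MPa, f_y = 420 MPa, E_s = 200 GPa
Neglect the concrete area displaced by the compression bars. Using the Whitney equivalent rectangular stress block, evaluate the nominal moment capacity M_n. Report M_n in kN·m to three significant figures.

Assume both tension and compression steel yield.
Net tension couple steel: A_s − A'_s = 5632 mm².
a = (A_s − A'_s) f_y / (0.85 f'_c b) = 2365440/(0.85 × 21.6 × 375) = 343.56 mm.
c = a/β₁ = 343.56/0.85 = 404.19 mm; ε'_s = 0.003(c − d')/c = 0.0026 ≥ f_y/E_s = 0.0021, so compression steel does yield.
M_n = (A_s − A'_s) f_y (d − a/2) + A'_s f_y (d − d') = [2365440 × (730 − 171.78) + 280560 × (730 − 53)] × 10⁻⁶ = 1320.44 + 189.94 = 1510.38 kN·m.

M_n ≈ 1510 kN·m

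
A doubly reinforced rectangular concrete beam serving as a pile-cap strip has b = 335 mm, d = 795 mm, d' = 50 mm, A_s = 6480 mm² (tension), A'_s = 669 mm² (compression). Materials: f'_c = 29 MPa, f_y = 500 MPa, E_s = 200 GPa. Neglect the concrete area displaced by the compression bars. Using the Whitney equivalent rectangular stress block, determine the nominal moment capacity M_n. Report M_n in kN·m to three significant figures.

Assume both tension and compression steel yield.
Net tension couple steel: A_s − A'_s = 5811 mm².
a = (A_s − A'_s) f_y / (0.85 f'_c b) = 2905500/(0.85 × 29 × 335) = 351.85 mm.
c = a/β₁ = 351.85/0.843 = 417.38 mm; ε'_s = 0.003(c − d')/c = 0.0026 ≥ f_y/E_s = 0.0025, so compression steel does yield.
M_n = (A_s − A'_s) f_y (d − a/2) + A'_s f_y (d − d') = [2905500 × (795 − 175.925) + 334500 × (795 − 50)] × 10⁻⁶ = 1798.72 + 249.20 = 2047.92 kN·m.

M_n ≈ 2050 kN·m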